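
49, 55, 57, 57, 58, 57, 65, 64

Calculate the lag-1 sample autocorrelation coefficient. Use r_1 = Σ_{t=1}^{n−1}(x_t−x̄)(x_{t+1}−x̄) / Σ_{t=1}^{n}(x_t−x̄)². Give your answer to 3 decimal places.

Mean x̄ = (49 + 55 + 57 + 57 + 58 + 57 + 65 + 64)/8 = 57.7500
Deviations from mean: -8.7500, -2.7500, -0.7500, -0.7500, 0.2500, -0.7500, 7.2500, 6.2500
Σ(x_t−x̄)(x_{t+1}−x̄) = (24.0625) + (2.0625) + (0.5625) + (-0.1875) + (-0.1875) + (-5.4375) + (45.3125) = 66.1875
Denominator Σ(x_t−x̄)² = 177.5000
r_1 = 66.1875 / 177.5000 = 0.373

0.373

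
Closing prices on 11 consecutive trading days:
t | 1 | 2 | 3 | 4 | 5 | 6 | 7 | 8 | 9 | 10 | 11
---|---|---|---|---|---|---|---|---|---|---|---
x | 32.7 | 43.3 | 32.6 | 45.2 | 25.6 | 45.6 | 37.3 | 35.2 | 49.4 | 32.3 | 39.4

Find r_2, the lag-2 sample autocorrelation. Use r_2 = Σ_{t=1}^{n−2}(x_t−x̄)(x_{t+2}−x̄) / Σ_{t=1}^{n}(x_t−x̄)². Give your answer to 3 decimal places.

0.383

Mean x̄ = (32.7 + 43.3 + 32.6 + 45.2 + 25.6 + 45.6 + 37.3 + 35.2 + 49.4 + 32.3 + 39.4)/11 = 38.0545
Numerator Σ_{t=1}^{9}(x_t−x̄)(x_{t+2}−x̄) = 199.5268
Denominator Σ(x_t−x̄)² = 521.4073
r_2 = 199.5268 / 521.4073 = 0.383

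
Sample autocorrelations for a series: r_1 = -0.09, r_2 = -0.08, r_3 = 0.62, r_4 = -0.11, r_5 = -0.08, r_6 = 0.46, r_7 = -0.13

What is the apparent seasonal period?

3

The largest autocorrelation is r_3 = 0.62, with a weaker echo at lag 6 (0.46); the remaining lags stay at or below -0.08.
The dominant spike at lag 3 indicates a seasonal period of 3.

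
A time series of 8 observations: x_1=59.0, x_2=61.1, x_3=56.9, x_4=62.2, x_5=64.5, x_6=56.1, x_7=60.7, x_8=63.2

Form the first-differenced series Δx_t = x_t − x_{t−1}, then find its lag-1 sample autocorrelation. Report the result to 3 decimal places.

-0.434

First differences Δx: 2.1, -4.2, 5.3, 2.3, -8.4, 4.6, 2.5
Mean of differences = 0.6000
Numerator Σ(Δx_t−Δx̄)(Δx_{t+1}−Δx̄) = -65.4700
Denominator Σ(Δx_t−Δx̄)² = 150.8800
r_1(Δx) = -65.4700 / 150.8800 = -0.434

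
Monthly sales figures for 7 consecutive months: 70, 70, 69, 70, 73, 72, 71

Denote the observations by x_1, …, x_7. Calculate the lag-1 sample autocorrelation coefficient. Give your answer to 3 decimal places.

0.405

Mean x̄ = (70 + 70 + 69 + 70 + 73 + 72 + 71)/7 = 70.7143
Deviations from mean: -0.7143, -0.7143, -1.7143, -0.7143, 2.2857, 1.2857, 0.2857
Numerator Σ_{t=1}^{6}(x_t−x̄)(x_{t+1}−x̄) = 4.6327
Denominator Σ(x_t−x̄)² = 11.4286
r_1 = 4.6327 / 11.4286 = 0.405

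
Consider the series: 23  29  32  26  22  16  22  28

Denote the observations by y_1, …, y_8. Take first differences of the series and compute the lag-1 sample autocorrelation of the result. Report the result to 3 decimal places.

0.261

First differences Δy: 6, 3, -6, -4, -6, 6, 6
Mean of differences = 0.7143
Numerator Σ(Δy_t−Δȳ)(Δy_{t+1}−Δȳ) = 52.4898
Denominator Σ(Δy_t−Δȳ)² = 201.4286
r_1(Δy) = 52.4898 / 201.4286 = 0.261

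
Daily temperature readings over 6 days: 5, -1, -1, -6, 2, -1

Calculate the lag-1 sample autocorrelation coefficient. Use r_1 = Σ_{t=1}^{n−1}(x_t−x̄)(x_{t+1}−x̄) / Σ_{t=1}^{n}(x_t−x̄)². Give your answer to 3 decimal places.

Mean x̄ = (5 − 1 − 1 − 6 + 2 − 1)/6 = -0.3333
Deviations from mean: 5.3333, -0.6667, -0.6667, -5.6667, 2.3333, -0.6667
Σ(x_t−x̄)(x_{t+1}−x̄) = (-3.5556) + (0.4444) + (3.7778) + (-13.2222) + (-1.5556) = -14.1111
Denominator Σ(x_t−x̄)² = 67.3333
r_1 = -14.1111 / 67.3333 = -0.210

-0.210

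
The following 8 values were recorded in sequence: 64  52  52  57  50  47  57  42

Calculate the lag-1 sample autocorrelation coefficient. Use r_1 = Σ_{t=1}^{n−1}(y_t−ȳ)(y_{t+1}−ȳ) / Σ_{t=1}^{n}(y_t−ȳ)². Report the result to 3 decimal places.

-0.242

Mean ȳ = (64 + 52 + 52 + 57 + 50 + 47 + 57 + 42)/8 = 52.6250
Deviations from mean: 11.3750, -0.6250, -0.6250, 4.3750, -2.6250, -5.6250, 4.3750, -10.6250
Σ(y_t−ȳ)(y_{t+1}−ȳ) = (-7.1094) + (0.3906) + (-2.7344) + (-11.4844) + (14.7656) + (-24.6094) + (-46.4844) = -77.2656
Denominator Σ(y_t−ȳ)² = 319.8750
r_1 = -77.2656 / 319.8750 = -0.242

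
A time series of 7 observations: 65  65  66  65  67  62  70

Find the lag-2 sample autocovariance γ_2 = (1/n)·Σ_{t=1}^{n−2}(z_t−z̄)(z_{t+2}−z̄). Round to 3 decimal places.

1.262

Mean z̄ = (65 + 65 + 66 + 65 + 67 + 62 + 70)/7 = 65.7143
Deviations: -0.7143, -0.7143, 0.2857, -0.7143, 1.2857, -3.7143, 4.2857
Σ_{t=1}^{5}(z_t−z̄)(z_{t+2}−z̄) = 8.8367
γ_2 = 8.8367 / 7 = 1.262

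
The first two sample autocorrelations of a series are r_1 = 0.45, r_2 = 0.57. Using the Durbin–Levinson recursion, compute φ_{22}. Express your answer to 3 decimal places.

φ_{22} = (r_2 − r_1²) / (1 − r_1²)
r_1² = (0.45)² = 0.2025
Numerator = 0.57 − 0.2025 = 0.3675; denominator = 1 − 0.2025 = 0.7975
φ_{22} = 0.3675 / 0.7975 = 0.461

0.461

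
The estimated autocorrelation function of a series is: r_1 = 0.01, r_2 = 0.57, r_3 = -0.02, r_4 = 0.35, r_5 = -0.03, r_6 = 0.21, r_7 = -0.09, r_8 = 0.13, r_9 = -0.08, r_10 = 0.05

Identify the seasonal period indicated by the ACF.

2

The largest autocorrelation is r_2 = 0.57, with weaker echoes at lags 4 (0.35) and 6 (0.21); the remaining lags stay at or below 0.13.
The dominant spike at lag 2 indicates a seasonal period of 2.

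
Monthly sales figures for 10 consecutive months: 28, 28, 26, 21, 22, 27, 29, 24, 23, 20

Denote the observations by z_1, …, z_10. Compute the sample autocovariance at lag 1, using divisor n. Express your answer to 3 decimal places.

Mean z̄ = (28 + 28 + 26 + 21 + 22 + 27 + 29 + 24 + 23 + 20)/10 = 24.8000
Σ_{t=1}^{9}(z_t−z̄)(z_{t+1}−z̄) = 29.9600
γ_1 = 29.9600 / 10 = 2.996

2.996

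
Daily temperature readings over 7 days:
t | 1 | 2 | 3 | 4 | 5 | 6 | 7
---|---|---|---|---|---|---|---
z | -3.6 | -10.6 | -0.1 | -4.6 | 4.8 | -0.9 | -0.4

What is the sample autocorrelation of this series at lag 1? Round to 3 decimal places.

-0.119

Mean z̄ = (-3.6 − 10.6 − 0.1 − 4.6 + 4.8 − 0.9 − 0.4)/7 = -2.2000
Deviations from mean: -1.4000, -8.4000, 2.1000, -2.4000, 7.0000, 1.3000, 1.8000
Σ(z_t−z̄)(z_{t+1}−z̄) = (11.7600) + (-17.6400) + (-5.0400) + (-16.8000) + (9.1000) + (2.3400) = -16.2800
Denominator Σ(z_t−z̄)² = 136.6200
r_1 = -16.2800 / 136.6200 = -0.119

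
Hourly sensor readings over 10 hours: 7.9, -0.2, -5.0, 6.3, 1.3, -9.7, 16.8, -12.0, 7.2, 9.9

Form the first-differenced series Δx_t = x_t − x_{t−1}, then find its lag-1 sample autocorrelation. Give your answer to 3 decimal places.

First differences Δx: -8.1, -4.8, 11.3, -5.0, -11.0, 26.5, -28.8, 19.2, 2.7
Mean of differences = 0.2222
Numerator Σ(Δx_t−Δx̄)(Δx_{t+1}−Δx̄) = -1574.3738
Denominator Σ(Δx_t−Δx̄)² = 2269.5156
r_1(Δx) = -1574.3738 / 2269.5156 = -0.694

-0.694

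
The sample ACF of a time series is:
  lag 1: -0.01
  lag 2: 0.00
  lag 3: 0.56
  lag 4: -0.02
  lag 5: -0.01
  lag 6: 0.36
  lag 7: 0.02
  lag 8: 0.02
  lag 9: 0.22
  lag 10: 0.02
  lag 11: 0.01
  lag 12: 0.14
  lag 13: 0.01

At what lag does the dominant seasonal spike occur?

3

The largest autocorrelation is r_3 = 0.56, with weaker echoes at lags 6 (0.36) and 9 (0.22); the remaining lags stay at or below 0.14.
The dominant spike at lag 3 indicates a seasonal period of 3.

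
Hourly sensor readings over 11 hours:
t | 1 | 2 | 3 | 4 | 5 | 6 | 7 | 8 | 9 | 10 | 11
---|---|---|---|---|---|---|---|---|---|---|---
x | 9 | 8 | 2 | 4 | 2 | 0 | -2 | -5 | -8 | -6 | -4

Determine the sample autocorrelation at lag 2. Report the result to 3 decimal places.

Mean x̄ = (9 + 8 + 2 + 4 + 2 + 0 − 2 − 5 − 8 − 6 − 4)/11 = 0.0000
Numerator Σ_{t=1}^{9}(x_t−x̄)(x_{t+2}−x̄) = 128.0000
Denominator Σ(x_t−x̄)² = 314.0000
r_2 = 128.0000 / 314.0000 = 0.408

0.408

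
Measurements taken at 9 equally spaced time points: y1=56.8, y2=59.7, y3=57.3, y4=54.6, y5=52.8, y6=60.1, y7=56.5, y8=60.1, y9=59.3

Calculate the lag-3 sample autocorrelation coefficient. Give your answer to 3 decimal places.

-0.254

Mean ȳ = (56.8 + 59.7 + 57.3 + 54.6 + 52.8 + 60.1 + 56.5 + 60.1 + 59.3)/9 = 57.4667
Σ(y_t−ȳ)(y_{t+3}−ȳ) = (1.9111) + (-10.4222) + (-0.4389) + (2.7711) + (-12.2889) + (4.8278) = -13.6400
Denominator Σ(y_t−ȳ)² = 53.6200
r_3 = -13.6400 / 53.6200 = -0.254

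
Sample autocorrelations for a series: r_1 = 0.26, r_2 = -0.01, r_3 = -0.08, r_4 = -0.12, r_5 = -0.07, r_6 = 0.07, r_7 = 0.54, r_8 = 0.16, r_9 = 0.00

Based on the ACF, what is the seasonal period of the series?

7

The largest autocorrelation is r_7 = 0.54; the remaining lags stay at or below 0.26.
The dominant spike at lag 7 indicates a seasonal period of 7.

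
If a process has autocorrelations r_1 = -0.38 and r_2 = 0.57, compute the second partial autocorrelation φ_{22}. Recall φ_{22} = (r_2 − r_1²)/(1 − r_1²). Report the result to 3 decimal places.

0.497

φ_{22} = (r_2 − r_1²) / (1 − r_1²)
r_1² = (-0.38)² = 0.1444
Numerator = 0.57 − 0.1444 = 0.4256; denominator = 1 − 0.1444 = 0.8556
φ_{22} = 0.4256 / 0.8556 = 0.497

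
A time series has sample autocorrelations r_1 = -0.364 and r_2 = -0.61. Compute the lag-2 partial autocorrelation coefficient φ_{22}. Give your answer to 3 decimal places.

-0.856

φ_{22} = (r_2 − r_1²) / (1 − r_1²)
r_1² = (-0.364)² = 0.132496
Numerator = -0.61 − 0.1325 = -0.7425; denominator = 1 − 0.1325 = 0.8675
φ_{22} = -0.7425 / 0.8675 = -0.856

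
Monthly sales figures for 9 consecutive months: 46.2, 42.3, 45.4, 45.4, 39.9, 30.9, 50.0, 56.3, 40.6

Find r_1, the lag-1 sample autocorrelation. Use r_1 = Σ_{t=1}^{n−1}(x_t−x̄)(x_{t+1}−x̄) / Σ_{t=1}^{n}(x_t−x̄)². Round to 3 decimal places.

-0.008

Mean x̄ = (46.2 + 42.3 + 45.4 + 45.4 + 39.9 + 30.9 + 50.0 + 56.3 + 40.6)/9 = 44.1111
Numerator Σ_{t=1}^{8}(x_t−x̄)(x_{t+1}−x̄) = -3.0668
Denominator Σ(x_t−x̄)² = 398.8089
r_1 = -3.0668 / 398.8089 = -0.008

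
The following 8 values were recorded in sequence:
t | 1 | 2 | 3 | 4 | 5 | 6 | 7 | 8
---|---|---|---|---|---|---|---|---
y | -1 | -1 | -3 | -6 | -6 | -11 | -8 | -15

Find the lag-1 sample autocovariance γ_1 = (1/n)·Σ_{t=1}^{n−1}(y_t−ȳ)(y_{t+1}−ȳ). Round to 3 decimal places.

Mean ȳ = (-1 − 1 − 3 − 6 − 6 − 11 − 8 − 15)/8 = -6.3750
Σ_{t=1}^{7}(y_t−ȳ)(y_{t+1}−ȳ) = 68.2344
γ_1 = 68.2344 / 8 = 8.529

8.529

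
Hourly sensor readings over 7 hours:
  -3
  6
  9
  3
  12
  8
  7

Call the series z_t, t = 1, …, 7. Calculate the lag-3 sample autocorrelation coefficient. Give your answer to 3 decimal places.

0.214

Mean z̄ = (-3 + 6 + 9 + 3 + 12 + 8 + 7)/7 = 6.0000
Numerator Σ_{t=1}^{4}(z_t−z̄)(z_{t+3}−z̄) = 30.0000
Denominator Σ(z_t−z̄)² = 140.0000
r_3 = 30.0000 / 140.0000 = 0.214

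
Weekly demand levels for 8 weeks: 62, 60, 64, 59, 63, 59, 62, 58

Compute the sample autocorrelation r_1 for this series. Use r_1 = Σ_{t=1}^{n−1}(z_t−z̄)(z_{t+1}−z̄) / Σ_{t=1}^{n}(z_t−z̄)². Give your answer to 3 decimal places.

Mean z̄ = (62 + 60 + 64 + 59 + 63 + 59 + 62 + 58)/8 = 60.8750
Deviations from mean: 1.1250, -0.8750, 3.1250, -1.8750, 2.1250, -1.8750, 1.1250, -2.8750
Σ(z_t−z̄)(z_{t+1}−z̄) = (-0.9844) + (-2.7344) + (-5.8594) + (-3.9844) + (-3.9844) + (-2.1094) + (-3.2344) = -22.8906
Denominator Σ(z_t−z̄)² = 32.8750
r_1 = -22.8906 / 32.8750 = -0.696

-0.696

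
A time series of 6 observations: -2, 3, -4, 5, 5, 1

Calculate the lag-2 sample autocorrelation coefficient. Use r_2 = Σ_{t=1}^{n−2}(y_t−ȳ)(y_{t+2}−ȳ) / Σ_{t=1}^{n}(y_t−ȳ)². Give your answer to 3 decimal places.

0.045

Mean ȳ = (-2 + 3 − 4 + 5 + 5 + 1)/6 = 1.3333
Deviations from mean: -3.3333, 1.6667, -5.3333, 3.6667, 3.6667, -0.3333
Numerator Σ_{t=1}^{4}(y_t−ȳ)(y_{t+2}−ȳ) = 3.1111
Denominator Σ(y_t−ȳ)² = 69.3333
r_2 = 3.1111 / 69.3333 = 0.045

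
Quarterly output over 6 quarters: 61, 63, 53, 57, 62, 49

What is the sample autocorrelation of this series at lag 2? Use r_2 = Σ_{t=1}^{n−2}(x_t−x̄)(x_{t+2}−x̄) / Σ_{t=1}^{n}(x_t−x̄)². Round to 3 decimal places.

Mean x̄ = (61 + 63 + 53 + 57 + 62 + 49)/6 = 57.5000
Deviations from mean: 3.5000, 5.5000, -4.5000, -0.5000, 4.5000, -8.5000
Σ(x_t−x̄)(x_{t+2}−x̄) = (-15.7500) + (-2.7500) + (-20.2500) + (4.2500) = -34.5000
Denominator Σ(x_t−x̄)² = 155.5000
r_2 = -34.5000 / 155.5000 = -0.222

-0.222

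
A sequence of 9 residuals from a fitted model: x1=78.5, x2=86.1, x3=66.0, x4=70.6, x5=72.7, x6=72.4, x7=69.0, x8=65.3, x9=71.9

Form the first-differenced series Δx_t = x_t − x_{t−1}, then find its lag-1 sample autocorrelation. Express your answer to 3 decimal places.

First differences Δx: 7.6, -20.1, 4.6, 2.1, -0.3, -3.4, -3.7, 6.6
Mean of differences = -0.8250
Numerator Σ(Δx_t−Δx̄)(Δx_{t+1}−Δx̄) = -264.8506
Denominator Σ(Δx_t−Δx̄)² = 550.7950
r_1(Δx) = -264.8506 / 550.7950 = -0.481

-0.481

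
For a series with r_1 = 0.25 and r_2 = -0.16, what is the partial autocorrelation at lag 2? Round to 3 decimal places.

φ_{22} = (r_2 − r_1²) / (1 − r_1²)
r_1² = (0.25)² = 0.0625
Numerator = -0.16 − 0.0625 = -0.2225; denominator = 1 − 0.0625 = 0.9375
φ_{22} = -0.2225 / 0.9375 = -0.237

-0.237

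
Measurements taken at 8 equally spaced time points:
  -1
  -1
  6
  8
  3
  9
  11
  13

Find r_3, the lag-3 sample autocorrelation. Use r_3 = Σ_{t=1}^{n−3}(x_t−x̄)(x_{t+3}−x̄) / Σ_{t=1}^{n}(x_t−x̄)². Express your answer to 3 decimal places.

Mean x̄ = (-1 − 1 + 6 + 8 + 3 + 9 + 11 + 13)/8 = 6.0000
Deviations from mean: -7.0000, -7.0000, 0.0000, 2.0000, -3.0000, 3.0000, 5.0000, 7.0000
Σ(x_t−x̄)(x_{t+3}−x̄) = (-14.0000) + (21.0000) + (0.0000) + (10.0000) + (-21.0000) = -4.0000
Denominator Σ(x_t−x̄)² = 194.0000
r_3 = -4.0000 / 194.0000 = -0.021

-0.021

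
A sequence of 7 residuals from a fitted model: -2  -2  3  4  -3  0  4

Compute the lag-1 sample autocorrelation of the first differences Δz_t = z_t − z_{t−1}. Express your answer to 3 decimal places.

-0.149

First differences Δz: 0, 5, 1, -7, 3, 4
Mean of differences = 1.0000
Numerator Σ(Δz_t−Δz̄)(Δz_{t+1}−Δz̄) = -14.0000
Denominator Σ(Δz_t−Δz̄)² = 94.0000
r_1(Δz) = -14.0000 / 94.0000 = -0.149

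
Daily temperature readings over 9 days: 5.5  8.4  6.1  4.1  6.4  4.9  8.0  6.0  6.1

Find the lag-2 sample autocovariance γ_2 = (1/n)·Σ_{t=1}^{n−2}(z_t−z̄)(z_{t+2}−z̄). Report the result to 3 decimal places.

Mean z̄ = (5.5 + 8.4 + 6.1 + 4.1 + 6.4 + 4.9 + 8.0 + 6.0 + 6.1)/9 = 6.1667
Σ_{t=1}^{7}(z_t−z̄)(z_{t+2}−z̄) = -1.4522
γ_2 = -1.4522 / 9 = -0.161

-0.161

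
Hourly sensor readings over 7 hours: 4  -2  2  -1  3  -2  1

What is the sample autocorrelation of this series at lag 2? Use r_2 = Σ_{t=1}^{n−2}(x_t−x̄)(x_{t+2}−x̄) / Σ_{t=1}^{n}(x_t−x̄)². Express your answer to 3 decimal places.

Mean x̄ = (4 − 2 + 2 − 1 + 3 − 2 + 1)/7 = 0.7143
Deviations from mean: 3.2857, -2.7143, 1.2857, -1.7143, 2.2857, -2.7143, 0.2857
Numerator Σ_{t=1}^{5}(x_t−x̄)(x_{t+2}−x̄) = 17.1224
Denominator Σ(x_t−x̄)² = 35.4286
r_2 = 17.1224 / 35.4286 = 0.483

0.483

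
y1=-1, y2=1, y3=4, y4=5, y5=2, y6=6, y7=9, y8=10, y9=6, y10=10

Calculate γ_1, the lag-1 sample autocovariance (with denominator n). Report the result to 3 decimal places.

5.836

Mean ȳ = (-1 + 1 + 4 + 5 + 2 + 6 + 9 + 10 + 6 + 10)/10 = 5.2000
Σ_{t=1}^{9}(y_t−ȳ)(y_{t+1}−ȳ) = 58.3600
γ_1 = 58.3600 / 10 = 5.836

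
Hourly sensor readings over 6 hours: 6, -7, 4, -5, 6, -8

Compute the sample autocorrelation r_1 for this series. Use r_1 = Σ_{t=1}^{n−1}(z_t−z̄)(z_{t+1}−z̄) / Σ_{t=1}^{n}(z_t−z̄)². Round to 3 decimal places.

-0.760

Mean z̄ = (6 − 7 + 4 − 5 + 6 − 8)/6 = -0.6667
Deviations from mean: 6.6667, -6.3333, 4.6667, -4.3333, 6.6667, -7.3333
Numerator Σ_{t=1}^{5}(z_t−z̄)(z_{t+1}−z̄) = -169.7778
Denominator Σ(z_t−z̄)² = 223.3333
r_1 = -169.7778 / 223.3333 = -0.760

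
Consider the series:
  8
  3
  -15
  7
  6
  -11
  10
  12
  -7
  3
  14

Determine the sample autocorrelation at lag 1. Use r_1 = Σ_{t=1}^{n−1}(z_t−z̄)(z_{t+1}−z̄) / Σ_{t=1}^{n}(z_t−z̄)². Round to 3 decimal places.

Mean z̄ = (8 + 3 − 15 + 7 + 6 − 11 + 10 + 12 − 7 + 3 + 14)/11 = 2.7273
Numerator Σ_{t=1}^{10}(z_t−z̄)(z_{t+1}−z̄) = -232.2562
Denominator Σ(z_t−z̄)² = 920.1818
r_1 = -232.2562 / 920.1818 = -0.252

-0.252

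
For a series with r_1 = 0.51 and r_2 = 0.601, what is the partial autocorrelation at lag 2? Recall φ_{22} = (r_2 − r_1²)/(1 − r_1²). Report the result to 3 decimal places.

φ_{22} = (r_2 − r_1²) / (1 − r_1²)
r_1² = (0.51)² = 0.2601
Numerator = 0.601 − 0.2601 = 0.3409; denominator = 1 − 0.2601 = 0.7399
φ_{22} = 0.3409 / 0.7399 = 0.461

0.461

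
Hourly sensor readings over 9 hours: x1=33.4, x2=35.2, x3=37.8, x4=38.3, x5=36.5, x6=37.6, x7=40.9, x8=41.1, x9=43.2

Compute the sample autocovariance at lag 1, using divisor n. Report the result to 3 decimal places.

4.124

Mean x̄ = (33.4 + 35.2 + 37.8 + 38.3 + 36.5 + 37.6 + 40.9 + 41.1 + 43.2)/9 = 38.2222
Σ_{t=1}^{8}(x_t−x̄)(x_{t+1}−x̄) = 37.1195
γ_1 = 37.1195 / 9 = 4.124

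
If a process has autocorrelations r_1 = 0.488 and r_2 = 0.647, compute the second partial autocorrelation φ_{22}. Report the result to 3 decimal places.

0.537

φ_{22} = (r_2 − r_1²) / (1 − r_1²)
r_1² = (0.488)² = 0.238144
Numerator = 0.647 − 0.2381 = 0.4089; denominator = 1 − 0.2381 = 0.7619
φ_{22} = 0.4089 / 0.7619 = 0.537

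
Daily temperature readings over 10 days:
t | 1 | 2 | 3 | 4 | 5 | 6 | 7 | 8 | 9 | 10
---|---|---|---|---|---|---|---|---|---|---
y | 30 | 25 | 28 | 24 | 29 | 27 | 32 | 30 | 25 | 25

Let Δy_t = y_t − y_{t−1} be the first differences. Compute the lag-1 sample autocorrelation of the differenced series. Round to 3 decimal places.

-0.517

First differences Δy: -5, 3, -4, 5, -2, 5, -2, -5, 0
Mean of differences = -0.5556
Numerator Σ(Δy_t−Δȳ)(Δy_{t+1}−Δȳ) = -67.3086
Denominator Σ(Δy_t−Δȳ)² = 130.2222
r_1(Δy) = -67.3086 / 130.2222 = -0.517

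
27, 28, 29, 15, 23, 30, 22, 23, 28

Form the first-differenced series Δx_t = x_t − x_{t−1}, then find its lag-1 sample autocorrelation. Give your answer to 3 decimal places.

First differences Δx: 1, 1, -14, 8, 7, -8, 1, 5
Mean of differences = 0.1250
Numerator Σ(Δx_t−Δx̄)(Δx_{t+1}−Δx̄) = -127.3906
Denominator Σ(Δx_t−Δx̄)² = 400.8750
r_1(Δx) = -127.3906 / 400.8750 = -0.318

-0.318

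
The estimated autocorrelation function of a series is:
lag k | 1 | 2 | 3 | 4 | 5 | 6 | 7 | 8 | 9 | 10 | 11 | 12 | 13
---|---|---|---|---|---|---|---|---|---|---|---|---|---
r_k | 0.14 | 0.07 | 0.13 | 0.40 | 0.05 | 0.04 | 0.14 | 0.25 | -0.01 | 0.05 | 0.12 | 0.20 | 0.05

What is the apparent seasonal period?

4

The largest autocorrelation is r_4 = 0.40, with weaker echoes at lags 8 (0.25) and 12 (0.20); the remaining lags stay at or below 0.14.
The dominant spike at lag 4 indicates a seasonal period of 4.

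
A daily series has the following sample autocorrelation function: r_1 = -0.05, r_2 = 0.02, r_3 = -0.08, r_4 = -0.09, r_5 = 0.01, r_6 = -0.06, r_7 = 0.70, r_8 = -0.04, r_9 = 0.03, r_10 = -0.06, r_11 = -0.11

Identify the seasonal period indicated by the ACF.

7

The largest autocorrelation is r_7 = 0.70; the remaining lags stay at or below 0.03.
The dominant spike at lag 7 indicates a seasonal period of 7.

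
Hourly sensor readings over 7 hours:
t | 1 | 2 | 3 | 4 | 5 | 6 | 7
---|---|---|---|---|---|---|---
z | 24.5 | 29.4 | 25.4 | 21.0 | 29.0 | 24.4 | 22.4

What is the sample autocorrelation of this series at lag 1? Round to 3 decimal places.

Mean z̄ = (24.5 + 29.4 + 25.4 + 21.0 + 29.0 + 24.4 + 22.4)/7 = 25.1571
Deviations from mean: -0.6571, 4.2429, 0.2429, -4.1571, 3.8429, -0.7571, -2.7571
Σ(z_t−z̄)(z_{t+1}−z̄) = (-2.7882) + (1.0304) + (-1.0096) + (-15.9753) + (-2.9096) + (2.0876) = -19.5647
Denominator Σ(z_t−z̄)² = 58.7171
r_1 = -19.5647 / 58.7171 = -0.333

-0.333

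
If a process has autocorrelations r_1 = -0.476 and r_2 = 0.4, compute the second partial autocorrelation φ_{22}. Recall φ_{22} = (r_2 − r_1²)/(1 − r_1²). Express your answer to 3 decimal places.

0.224

φ_{22} = (r_2 − r_1²) / (1 − r_1²)
r_1² = (-0.476)² = 0.226576
Numerator = 0.4 − 0.2266 = 0.1734; denominator = 1 − 0.2266 = 0.7734
φ_{22} = 0.1734 / 0.7734 = 0.224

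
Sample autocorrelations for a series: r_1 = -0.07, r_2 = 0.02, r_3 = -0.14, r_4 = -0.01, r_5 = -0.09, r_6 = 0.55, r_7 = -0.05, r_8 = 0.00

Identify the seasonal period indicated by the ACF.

The largest autocorrelation is r_6 = 0.55; the remaining lags stay at or below 0.02.
The dominant spike at lag 6 indicates a seasonal period of 6.

6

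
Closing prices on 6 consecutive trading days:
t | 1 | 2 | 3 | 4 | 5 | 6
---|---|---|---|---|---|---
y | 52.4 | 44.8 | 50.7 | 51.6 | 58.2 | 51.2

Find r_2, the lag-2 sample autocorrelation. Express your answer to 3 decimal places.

Mean ȳ = (52.4 + 44.8 + 50.7 + 51.6 + 58.2 + 51.2)/6 = 51.4833
Deviations from mean: 0.9167, -6.6833, -0.7833, 0.1167, 6.7167, -0.2833
Σ(y_t−ȳ)(y_{t+2}−ȳ) = (-0.7181) + (-0.7797) + (-5.2614) + (-0.0331) = -6.7922
Denominator Σ(y_t−ȳ)² = 91.3283
r_2 = -6.7922 / 91.3283 = -0.074

-0.074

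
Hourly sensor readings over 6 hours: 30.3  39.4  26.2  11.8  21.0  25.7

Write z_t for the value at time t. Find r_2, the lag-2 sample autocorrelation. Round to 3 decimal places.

-0.448

Mean z̄ = (30.3 + 39.4 + 26.2 + 11.8 + 21.0 + 25.7)/6 = 25.7333
Deviations from mean: 4.5667, 13.6667, 0.4667, -13.9333, -4.7333, -0.0333
Numerator Σ_{t=1}^{4}(z_t−z̄)(z_{t+2}−z̄) = -190.0356
Denominator Σ(z_t−z̄)² = 424.3933
r_2 = -190.0356 / 424.3933 = -0.448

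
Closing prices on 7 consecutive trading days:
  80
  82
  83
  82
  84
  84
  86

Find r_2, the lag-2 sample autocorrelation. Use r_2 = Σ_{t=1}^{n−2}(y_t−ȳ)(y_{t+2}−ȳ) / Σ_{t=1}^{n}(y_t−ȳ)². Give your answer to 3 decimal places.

0.136

Mean ȳ = (80 + 82 + 83 + 82 + 84 + 84 + 86)/7 = 83.0000
Deviations from mean: -3.0000, -1.0000, 0.0000, -1.0000, 1.0000, 1.0000, 3.0000
Numerator Σ_{t=1}^{5}(y_t−ȳ)(y_{t+2}−ȳ) = 3.0000
Denominator Σ(y_t−ȳ)² = 22.0000
r_2 = 3.0000 / 22.0000 = 0.136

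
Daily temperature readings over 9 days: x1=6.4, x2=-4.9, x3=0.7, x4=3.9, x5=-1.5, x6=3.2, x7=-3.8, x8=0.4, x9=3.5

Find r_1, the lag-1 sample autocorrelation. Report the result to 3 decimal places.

-0.478

Mean x̄ = (6.4 − 4.9 + 0.7 + 3.9 − 1.5 + 3.2 − 3.8 + 0.4 + 3.5)/9 = 0.8778
Numerator Σ_{t=1}^{8}(x_t−x̄)(x_{t+1}−x̄) = -54.0049
Denominator Σ(x_t−x̄)² = 113.0756
r_1 = -54.0049 / 113.0756 = -0.478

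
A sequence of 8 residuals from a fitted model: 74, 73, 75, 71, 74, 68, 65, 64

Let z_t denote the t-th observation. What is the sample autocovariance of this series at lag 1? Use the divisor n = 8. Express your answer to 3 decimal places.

8.094

Mean z̄ = (74 + 73 + 75 + 71 + 74 + 68 + 65 + 64)/8 = 70.5000
Σ_{t=1}^{7}(z_t−z̄)(z_{t+1}−z̄) = 64.7500
γ_1 = 64.7500 / 8 = 8.094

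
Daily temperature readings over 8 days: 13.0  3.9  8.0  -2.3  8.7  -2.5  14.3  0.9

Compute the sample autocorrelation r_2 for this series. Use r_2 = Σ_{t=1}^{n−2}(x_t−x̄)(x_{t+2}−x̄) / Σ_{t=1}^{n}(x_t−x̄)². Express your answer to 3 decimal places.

0.558

Mean x̄ = (13.0 + 3.9 + 8.0 − 2.3 + 8.7 − 2.5 + 14.3 + 0.9)/8 = 5.5000
Σ(x_t−x̄)(x_{t+2}−x̄) = (18.7500) + (12.4800) + (8.0000) + (62.4000) + (28.1600) + (36.8000) = 166.5900
Denominator Σ(x_t−x̄)² = 298.7400
r_2 = 166.5900 / 298.7400 = 0.558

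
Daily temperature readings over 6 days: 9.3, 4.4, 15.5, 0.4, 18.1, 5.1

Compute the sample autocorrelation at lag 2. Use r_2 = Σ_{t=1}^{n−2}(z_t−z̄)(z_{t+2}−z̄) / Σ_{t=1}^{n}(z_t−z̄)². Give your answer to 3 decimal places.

0.568

Mean z̄ = (9.3 + 4.4 + 15.5 + 0.4 + 18.1 + 5.1)/6 = 8.8000
Deviations from mean: 0.5000, -4.4000, 6.7000, -8.4000, 9.3000, -3.7000
Σ(z_t−z̄)(z_{t+2}−z̄) = (3.3500) + (36.9600) + (62.3100) + (31.0800) = 133.7000
Denominator Σ(z_t−z̄)² = 235.2400
r_2 = 133.7000 / 235.2400 = 0.568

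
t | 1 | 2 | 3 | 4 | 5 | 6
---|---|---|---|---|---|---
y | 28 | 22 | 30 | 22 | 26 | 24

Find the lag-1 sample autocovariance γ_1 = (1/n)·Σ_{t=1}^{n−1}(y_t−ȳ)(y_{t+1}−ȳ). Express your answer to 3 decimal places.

Mean ȳ = (28 + 22 + 30 + 22 + 26 + 24)/6 = 25.3333
Σ_{t=1}^{5}(y_t−ȳ)(y_{t+1}−ȳ) = -43.1111
γ_1 = -43.1111 / 6 = -7.185

-7.185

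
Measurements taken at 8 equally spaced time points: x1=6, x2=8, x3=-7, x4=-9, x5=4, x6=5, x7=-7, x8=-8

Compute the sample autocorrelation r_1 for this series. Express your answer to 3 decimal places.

0.141

Mean x̄ = (6 + 8 − 7 − 9 + 4 + 5 − 7 − 8)/8 = -1.0000
Numerator Σ_{t=1}^{7}(x_t−x̄)(x_{t+1}−x̄) = 53.0000
Denominator Σ(x_t−x̄)² = 376.0000
r_1 = 53.0000 / 376.0000 = 0.141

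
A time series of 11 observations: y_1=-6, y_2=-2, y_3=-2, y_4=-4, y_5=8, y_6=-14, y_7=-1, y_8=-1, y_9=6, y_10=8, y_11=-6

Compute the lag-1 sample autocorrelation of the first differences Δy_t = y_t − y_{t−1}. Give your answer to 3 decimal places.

First differences Δy: 4, 0, -2, 12, -22, 13, 0, 7, 2, -14
Mean of differences = 0.0000
Numerator Σ(Δy_t−Δȳ)(Δy_{t+1}−Δȳ) = -588.0000
Denominator Σ(Δy_t−Δȳ)² = 1066.0000
r_1(Δy) = -588.0000 / 1066.0000 = -0.552

-0.552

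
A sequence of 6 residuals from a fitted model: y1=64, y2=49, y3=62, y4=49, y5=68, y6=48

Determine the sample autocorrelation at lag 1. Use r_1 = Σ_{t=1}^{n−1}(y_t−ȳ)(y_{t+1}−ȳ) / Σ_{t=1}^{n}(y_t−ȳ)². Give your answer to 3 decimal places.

-0.801

Mean ȳ = (64 + 49 + 62 + 49 + 68 + 48)/6 = 56.6667
Deviations from mean: 7.3333, -7.6667, 5.3333, -7.6667, 11.3333, -8.6667
Σ(y_t−ȳ)(y_{t+1}−ȳ) = (-56.2222) + (-40.8889) + (-40.8889) + (-86.8889) + (-98.2222) = -323.1111
Denominator Σ(y_t−ȳ)² = 403.3333
r_1 = -323.1111 / 403.3333 = -0.801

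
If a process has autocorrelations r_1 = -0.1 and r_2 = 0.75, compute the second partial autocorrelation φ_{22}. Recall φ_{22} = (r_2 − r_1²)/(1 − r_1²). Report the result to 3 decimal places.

φ_{22} = (r_2 − r_1²) / (1 − r_1²)
r_1² = (-0.1)² = 0.01
Numerator = 0.75 − 0.0100 = 0.7400; denominator = 1 − 0.0100 = 0.9900
φ_{22} = 0.7400 / 0.9900 = 0.747

0.747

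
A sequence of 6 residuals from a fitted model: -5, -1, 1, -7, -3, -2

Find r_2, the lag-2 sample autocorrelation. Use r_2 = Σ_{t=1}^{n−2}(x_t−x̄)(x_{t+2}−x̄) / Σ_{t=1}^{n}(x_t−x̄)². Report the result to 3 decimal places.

Mean x̄ = (-5 − 1 + 1 − 7 − 3 − 2)/6 = -2.8333
Σ(x_t−x̄)(x_{t+2}−x̄) = (-8.3056) + (-7.6389) + (-0.6389) + (-3.4722) = -20.0556
Denominator Σ(x_t−x̄)² = 40.8333
r_2 = -20.0556 / 40.8333 = -0.491

-0.491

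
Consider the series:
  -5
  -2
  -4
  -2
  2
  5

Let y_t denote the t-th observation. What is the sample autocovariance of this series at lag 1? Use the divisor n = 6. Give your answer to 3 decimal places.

Mean ȳ = (-5 − 2 − 4 − 2 + 2 + 5)/6 = -1.0000
Σ_{t=1}^{5}(y_t−ȳ)(y_{t+1}−ȳ) = 25.0000
γ_1 = 25.0000 / 6 = 4.167

4.167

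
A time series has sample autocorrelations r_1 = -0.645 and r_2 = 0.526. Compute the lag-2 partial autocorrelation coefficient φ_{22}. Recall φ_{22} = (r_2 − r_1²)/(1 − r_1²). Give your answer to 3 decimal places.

0.188

φ_{22} = (r_2 − r_1²) / (1 − r_1²)
r_1² = (-0.645)² = 0.416025
Numerator = 0.526 − 0.4160 = 0.1100; denominator = 1 − 0.4160 = 0.5840
φ_{22} = 0.1100 / 0.5840 = 0.188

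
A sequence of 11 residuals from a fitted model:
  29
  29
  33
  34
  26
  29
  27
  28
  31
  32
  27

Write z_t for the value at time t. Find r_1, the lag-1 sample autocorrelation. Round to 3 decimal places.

Mean z̄ = (29 + 29 + 33 + 34 + 26 + 29 + 27 + 28 + 31 + 32 + 27)/11 = 29.5455
Numerator Σ_{t=1}^{10}(z_t−z̄)(z_{t+1}−z̄) = 0.3388
Denominator Σ(z_t−z̄)² = 68.7273
r_1 = 0.3388 / 68.7273 = 0.005

0.005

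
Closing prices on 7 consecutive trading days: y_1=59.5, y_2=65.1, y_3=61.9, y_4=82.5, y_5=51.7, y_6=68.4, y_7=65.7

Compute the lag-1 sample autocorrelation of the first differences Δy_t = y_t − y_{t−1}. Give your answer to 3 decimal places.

-0.757

First differences Δy: 5.6, -3.2, 20.6, -30.8, 16.7, -2.7
Mean of differences = 1.0333
Numerator Σ(Δy_t−Δȳ)(Δy_{t+1}−Δȳ) = -1282.2478
Denominator Σ(Δy_t−Δȳ)² = 1694.3733
r_1(Δy) = -1282.2478 / 1694.3733 = -0.757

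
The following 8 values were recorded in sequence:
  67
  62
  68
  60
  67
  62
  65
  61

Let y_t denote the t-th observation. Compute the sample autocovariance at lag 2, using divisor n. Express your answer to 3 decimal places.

6.125

Mean ȳ = (67 + 62 + 68 + 60 + 67 + 62 + 65 + 61)/8 = 64.0000
Σ_{t=1}^{6}(y_t−ȳ)(y_{t+2}−ȳ) = 49.0000
γ_2 = 49.0000 / 8 = 6.125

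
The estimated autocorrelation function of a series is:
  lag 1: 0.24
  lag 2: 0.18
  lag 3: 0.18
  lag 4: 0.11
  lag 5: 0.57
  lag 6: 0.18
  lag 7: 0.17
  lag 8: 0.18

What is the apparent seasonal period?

5

The largest autocorrelation is r_5 = 0.57; the remaining lags stay at or below 0.24. The elevated value at lag 1 (0.24), dropping to 0.18 at lag 2, reflects decaying short-term dependence rather than seasonality.
The dominant spike at lag 5 indicates a seasonal period of 5.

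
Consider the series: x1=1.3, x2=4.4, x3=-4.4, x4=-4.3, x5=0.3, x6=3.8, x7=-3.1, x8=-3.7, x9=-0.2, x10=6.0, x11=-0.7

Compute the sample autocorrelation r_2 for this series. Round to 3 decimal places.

-0.596

Mean x̄ = (1.3 + 4.4 − 4.4 − 4.3 + 0.3 + 3.8 − 3.1 − 3.7 − 0.2 + 6.0 − 0.7)/11 = -0.0545
Numerator Σ_{t=1}^{9}(x_t−x̄)(x_{t+2}−x̄) = -79.3687
Denominator Σ(x_t−x̄)² = 133.2273
r_2 = -79.3687 / 133.2273 = -0.596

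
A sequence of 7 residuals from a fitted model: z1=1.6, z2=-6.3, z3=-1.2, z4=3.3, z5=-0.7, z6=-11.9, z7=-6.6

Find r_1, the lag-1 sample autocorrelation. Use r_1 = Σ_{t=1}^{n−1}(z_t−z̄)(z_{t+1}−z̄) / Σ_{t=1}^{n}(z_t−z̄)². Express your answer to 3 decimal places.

0.093

Mean z̄ = (1.6 − 6.3 − 1.2 + 3.3 − 0.7 − 11.9 − 6.6)/7 = -3.1143
Numerator Σ_{t=1}^{6}(z_t−z̄)(z_{t+1}−z̄) = 16.0612
Denominator Σ(z_t−z̄)² = 172.3486
r_1 = 16.0612 / 172.3486 = 0.093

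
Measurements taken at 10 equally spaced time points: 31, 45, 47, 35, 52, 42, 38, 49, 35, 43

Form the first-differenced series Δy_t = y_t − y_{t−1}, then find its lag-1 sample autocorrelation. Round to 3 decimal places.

First differences Δy: 14, 2, -12, 17, -10, -4, 11, -14, 8
Mean of differences = 1.3333
Numerator Σ(Δy_t−Δȳ)(Δy_{t+1}−Δȳ) = -628.4444
Denominator Σ(Δy_t−Δȳ)² = 1114.0000
r_1(Δy) = -628.4444 / 1114.0000 = -0.564

-0.564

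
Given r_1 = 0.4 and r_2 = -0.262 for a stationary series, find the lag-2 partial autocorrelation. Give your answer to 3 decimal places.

-0.502

φ_{22} = (r_2 − r_1²) / (1 − r_1²)
r_1² = (0.4)² = 0.16
Numerator = -0.262 − 0.1600 = -0.4220; denominator = 1 − 0.1600 = 0.8400
φ_{22} = -0.4220 / 0.8400 = -0.502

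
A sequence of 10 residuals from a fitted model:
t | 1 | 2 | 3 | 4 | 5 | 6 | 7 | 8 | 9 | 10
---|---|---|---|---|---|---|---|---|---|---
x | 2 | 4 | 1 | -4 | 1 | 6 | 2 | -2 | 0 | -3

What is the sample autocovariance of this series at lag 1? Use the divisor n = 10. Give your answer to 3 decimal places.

1.191

Mean x̄ = (2 + 4 + 1 − 4 + 1 + 6 + 2 − 2 + 0 − 3)/10 = 0.7000
Σ_{t=1}^{9}(x_t−x̄)(x_{t+1}−x̄) = 11.9100
γ_1 = 11.9100 / 10 = 1.191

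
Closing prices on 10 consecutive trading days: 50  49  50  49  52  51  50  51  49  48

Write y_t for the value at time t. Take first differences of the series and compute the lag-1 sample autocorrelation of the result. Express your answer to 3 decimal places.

First differences Δy: -1, 1, -1, 3, -1, -1, 1, -2, -1
Mean of differences = -0.2222
Numerator Σ(Δy_t−Δȳ)(Δy_{t+1}−Δȳ) = -8.0494
Denominator Σ(Δy_t−Δȳ)² = 19.5556
r_1(Δy) = -8.0494 / 19.5556 = -0.412

-0.412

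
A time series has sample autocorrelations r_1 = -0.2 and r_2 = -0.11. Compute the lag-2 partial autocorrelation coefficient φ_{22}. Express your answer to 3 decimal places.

-0.156

φ_{22} = (r_2 − r_1²) / (1 − r_1²)
r_1² = (-0.2)² = 0.04
Numerator = -0.11 − 0.0400 = -0.1500; denominator = 1 − 0.0400 = 0.9600
φ_{22} = -0.1500 / 0.9600 = -0.156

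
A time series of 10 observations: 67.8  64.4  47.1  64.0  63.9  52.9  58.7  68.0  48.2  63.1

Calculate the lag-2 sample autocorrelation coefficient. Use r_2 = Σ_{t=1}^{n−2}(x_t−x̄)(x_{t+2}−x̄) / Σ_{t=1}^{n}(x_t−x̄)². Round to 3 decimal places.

Mean x̄ = (67.8 + 64.4 + 47.1 + 64.0 + 63.9 + 52.9 + 58.7 + 68.0 + 48.2 + 63.1)/10 = 59.8100
Numerator Σ_{t=1}^{8}(x_t−x̄)(x_{t+2}−x̄) = -184.5582
Denominator Σ(x_t−x̄)² = 542.4090
r_2 = -184.5582 / 542.4090 = -0.340

-0.340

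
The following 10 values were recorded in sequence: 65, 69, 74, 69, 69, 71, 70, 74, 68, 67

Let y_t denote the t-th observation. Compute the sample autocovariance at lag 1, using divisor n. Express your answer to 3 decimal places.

Mean ȳ = (65 + 69 + 74 + 69 + 69 + 71 + 70 + 74 + 68 + 67)/10 = 69.6000
Σ_{t=1}^{9}(y_t−ȳ)(y_{t+1}−ȳ) = -3.5600
γ_1 = -3.5600 / 10 = -0.356

-0.356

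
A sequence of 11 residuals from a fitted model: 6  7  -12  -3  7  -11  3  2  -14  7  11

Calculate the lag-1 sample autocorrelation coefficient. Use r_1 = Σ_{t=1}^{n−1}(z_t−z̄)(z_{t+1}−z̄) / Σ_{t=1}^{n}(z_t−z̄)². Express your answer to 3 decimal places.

-0.224

Mean z̄ = (6 + 7 − 12 − 3 + 7 − 11 + 3 + 2 − 14 + 7 + 11)/11 = 0.2727
Numerator Σ_{t=1}^{10}(z_t−z̄)(z_{t+1}−z̄) = -176.2562
Denominator Σ(z_t−z̄)² = 786.1818
r_1 = -176.2562 / 786.1818 = -0.224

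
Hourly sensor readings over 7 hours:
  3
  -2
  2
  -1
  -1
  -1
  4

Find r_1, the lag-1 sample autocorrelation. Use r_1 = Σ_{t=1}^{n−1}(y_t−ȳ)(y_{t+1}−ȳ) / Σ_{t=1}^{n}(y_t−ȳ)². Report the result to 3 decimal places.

-0.374

Mean ȳ = (3 − 2 + 2 − 1 − 1 − 1 + 4)/7 = 0.5714
Deviations from mean: 2.4286, -2.5714, 1.4286, -1.5714, -1.5714, -1.5714, 3.4286
Σ(y_t−ȳ)(y_{t+1}−ȳ) = (-6.2449) + (-3.6735) + (-2.2449) + (2.4694) + (2.4694) + (-5.3878) = -12.6122
Denominator Σ(y_t−ȳ)² = 33.7143
r_1 = -12.6122 / 33.7143 = -0.374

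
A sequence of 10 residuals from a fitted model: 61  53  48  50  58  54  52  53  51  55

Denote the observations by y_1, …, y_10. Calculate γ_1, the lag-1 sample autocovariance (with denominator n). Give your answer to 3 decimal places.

Mean ȳ = (61 + 53 + 48 + 50 + 58 + 54 + 52 + 53 + 51 + 55)/10 = 53.5000
Σ_{t=1}^{9}(y_t−ȳ)(y_{t+1}−ȳ) = 2.2500
γ_1 = 2.2500 / 10 = 0.225

0.225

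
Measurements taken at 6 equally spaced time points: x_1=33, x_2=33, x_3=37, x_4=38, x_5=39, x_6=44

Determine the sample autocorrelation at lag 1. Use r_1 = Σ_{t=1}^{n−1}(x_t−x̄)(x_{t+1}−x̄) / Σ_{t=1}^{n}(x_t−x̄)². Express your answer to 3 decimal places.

Mean x̄ = (33 + 33 + 37 + 38 + 39 + 44)/6 = 37.3333
Numerator Σ_{t=1}^{5}(x_t−x̄)(x_{t+1}−x̄) = 32.2222
Denominator Σ(x_t−x̄)² = 85.3333
r_1 = 32.2222 / 85.3333 = 0.378

0.378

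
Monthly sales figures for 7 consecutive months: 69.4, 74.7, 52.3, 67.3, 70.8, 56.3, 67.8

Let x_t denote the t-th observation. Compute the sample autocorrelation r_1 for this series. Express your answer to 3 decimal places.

-0.429

Mean x̄ = (69.4 + 74.7 + 52.3 + 67.3 + 70.8 + 56.3 + 67.8)/7 = 65.5143
Deviations from mean: 3.8857, 9.1857, -13.2143, 1.7857, 5.2857, -9.2143, 2.2857
Σ(x_t−x̄)(x_{t+1}−x̄) = (35.6931) + (-121.3827) + (-23.5969) + (9.4388) + (-48.7041) + (-21.0612) = -169.6131
Denominator Σ(x_t−x̄)² = 395.3486
r_1 = -169.6131 / 395.3486 = -0.429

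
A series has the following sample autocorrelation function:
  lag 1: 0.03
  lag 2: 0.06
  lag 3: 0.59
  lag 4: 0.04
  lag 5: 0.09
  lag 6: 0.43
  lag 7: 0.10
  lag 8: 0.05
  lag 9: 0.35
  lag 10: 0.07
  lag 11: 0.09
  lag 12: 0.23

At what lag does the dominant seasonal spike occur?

3

The largest autocorrelation is r_3 = 0.59, with weaker echoes at lags 6 (0.43), 9 (0.35) and 12 (0.23); the remaining lags stay at or below 0.10.
The dominant spike at lag 3 indicates a seasonal period of 3.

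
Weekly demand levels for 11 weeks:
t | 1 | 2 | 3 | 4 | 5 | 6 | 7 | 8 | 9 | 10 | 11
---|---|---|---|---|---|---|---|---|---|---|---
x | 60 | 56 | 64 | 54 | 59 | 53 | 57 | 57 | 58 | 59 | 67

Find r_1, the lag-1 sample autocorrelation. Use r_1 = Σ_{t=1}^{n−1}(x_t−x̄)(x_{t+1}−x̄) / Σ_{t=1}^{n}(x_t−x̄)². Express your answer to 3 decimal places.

Mean x̄ = (60 + 56 + 64 + 54 + 59 + 53 + 57 + 57 + 58 + 59 + 67)/11 = 58.5455
Numerator Σ_{t=1}^{10}(x_t−x̄)(x_{t+1}−x̄) = -31.5702
Denominator Σ(x_t−x̄)² = 166.7273
r_1 = -31.5702 / 166.7273 = -0.189

-0.189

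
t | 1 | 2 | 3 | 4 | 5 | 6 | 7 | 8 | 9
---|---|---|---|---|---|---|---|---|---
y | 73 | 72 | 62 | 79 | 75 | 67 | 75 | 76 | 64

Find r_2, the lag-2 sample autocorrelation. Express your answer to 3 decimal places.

-0.413

Mean ȳ = (73 + 72 + 62 + 79 + 75 + 67 + 75 + 76 + 64)/9 = 71.4444
Σ(y_t−ȳ)(y_{t+2}−ȳ) = (-14.6914) + (4.1975) + (-33.5802) + (-33.5802) + (12.6420) + (-20.2469) + (-26.4691) = -111.7284
Denominator Σ(y_t−ȳ)² = 270.2222
r_2 = -111.7284 / 270.2222 = -0.413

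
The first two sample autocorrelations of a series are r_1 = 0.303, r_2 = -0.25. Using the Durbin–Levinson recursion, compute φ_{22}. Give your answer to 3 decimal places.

-0.376

φ_{22} = (r_2 − r_1²) / (1 − r_1²)
r_1² = (0.303)² = 0.091809
Numerator = -0.25 − 0.0918 = -0.3418; denominator = 1 − 0.0918 = 0.9082
φ_{22} = -0.3418 / 0.9082 = -0.376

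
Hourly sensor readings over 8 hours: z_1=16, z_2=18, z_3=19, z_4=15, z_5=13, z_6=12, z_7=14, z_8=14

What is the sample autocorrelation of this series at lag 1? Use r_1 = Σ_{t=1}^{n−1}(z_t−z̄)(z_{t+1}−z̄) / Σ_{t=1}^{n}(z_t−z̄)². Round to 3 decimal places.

0.608

Mean z̄ = (16 + 18 + 19 + 15 + 13 + 12 + 14 + 14)/8 = 15.1250
Numerator Σ_{t=1}^{7}(z_t−z̄)(z_{t+1}−z̄) = 24.8594
Denominator Σ(z_t−z̄)² = 40.8750
r_1 = 24.8594 / 40.8750 = 0.608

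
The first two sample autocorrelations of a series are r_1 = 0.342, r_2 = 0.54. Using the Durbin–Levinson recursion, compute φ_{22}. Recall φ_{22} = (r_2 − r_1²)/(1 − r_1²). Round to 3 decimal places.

φ_{22} = (r_2 − r_1²) / (1 − r_1²)
r_1² = (0.342)² = 0.116964
Numerator = 0.54 − 0.1170 = 0.4230; denominator = 1 − 0.1170 = 0.8830
φ_{22} = 0.4230 / 0.8830 = 0.479

0.479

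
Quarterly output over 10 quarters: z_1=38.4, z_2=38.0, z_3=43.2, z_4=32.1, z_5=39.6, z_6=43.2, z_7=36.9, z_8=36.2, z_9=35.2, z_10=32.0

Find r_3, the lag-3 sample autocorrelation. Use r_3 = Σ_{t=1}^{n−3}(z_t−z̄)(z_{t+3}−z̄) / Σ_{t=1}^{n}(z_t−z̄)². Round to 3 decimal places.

0.142

Mean z̄ = (38.4 + 38.0 + 43.2 + 32.1 + 39.6 + 43.2 + 36.9 + 36.2 + 35.2 + 32.0)/10 = 37.4800
Σ(z_t−z̄)(z_{t+3}−z̄) = (-4.9496) + (1.1024) + (32.7184) + (3.1204) + (-2.7136) + (-13.0416) + (3.1784) = 19.4148
Denominator Σ(z_t−z̄)² = 137.1960
r_3 = 19.4148 / 137.1960 = 0.142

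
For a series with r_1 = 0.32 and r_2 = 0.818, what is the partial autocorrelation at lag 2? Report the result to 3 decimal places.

0.797

φ_{22} = (r_2 − r_1²) / (1 − r_1²)
r_1² = (0.32)² = 0.1024
Numerator = 0.818 − 0.1024 = 0.7156; denominator = 1 − 0.1024 = 0.8976
φ_{22} = 0.7156 / 0.8976 = 0.797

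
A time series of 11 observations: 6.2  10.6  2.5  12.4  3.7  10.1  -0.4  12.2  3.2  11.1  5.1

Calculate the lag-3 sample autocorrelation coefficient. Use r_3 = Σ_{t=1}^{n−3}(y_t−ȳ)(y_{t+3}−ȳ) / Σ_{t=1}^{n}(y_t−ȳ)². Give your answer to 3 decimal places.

-0.695

Mean ȳ = (6.2 + 10.6 + 2.5 + 12.4 + 3.7 + 10.1 − 0.4 + 12.2 + 3.2 + 11.1 + 5.1)/11 = 6.9727
Numerator Σ_{t=1}^{8}(y_t−ȳ)(y_{t+3}−ȳ) = -139.1904
Denominator Σ(y_t−ȳ)² = 200.1618
r_3 = -139.1904 / 200.1618 = -0.695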